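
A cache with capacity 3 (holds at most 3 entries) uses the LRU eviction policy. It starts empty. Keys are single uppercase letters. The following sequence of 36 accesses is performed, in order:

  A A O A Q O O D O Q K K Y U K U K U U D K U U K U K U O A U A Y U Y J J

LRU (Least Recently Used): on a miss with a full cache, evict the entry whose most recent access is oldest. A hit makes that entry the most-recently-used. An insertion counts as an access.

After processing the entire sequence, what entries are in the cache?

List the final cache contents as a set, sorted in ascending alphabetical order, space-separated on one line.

LRU simulation (capacity=3):
  1. access A: MISS. Cache (LRU->MRU): [A]
  2. access A: HIT. Cache (LRU->MRU): [A]
  3. access O: MISS. Cache (LRU->MRU): [A O]
  4. access A: HIT. Cache (LRU->MRU): [O A]
  5. access Q: MISS. Cache (LRU->MRU): [O A Q]
  6. access O: HIT. Cache (LRU->MRU): [A Q O]
  7. access O: HIT. Cache (LRU->MRU): [A Q O]
  8. access D: MISS, evict A. Cache (LRU->MRU): [Q O D]
  9. access O: HIT. Cache (LRU->MRU): [Q D O]
  10. access Q: HIT. Cache (LRU->MRU): [D O Q]
  11. access K: MISS, evict D. Cache (LRU->MRU): [O Q K]
  12. access K: HIT. Cache (LRU->MRU): [O Q K]
  13. access Y: MISS, evict O. Cache (LRU->MRU): [Q K Y]
  14. access U: MISS, evict Q. Cache (LRU->MRU): [K Y U]
  15. access K: HIT. Cache (LRU->MRU): [Y U K]
  16. access U: HIT. Cache (LRU->MRU): [Y K U]
  17. access K: HIT. Cache (LRU->MRU): [Y U K]
  18. access U: HIT. Cache (LRU->MRU): [Y K U]
  19. access U: HIT. Cache (LRU->MRU): [Y K U]
  20. access D: MISS, evict Y. Cache (LRU->MRU): [K U D]
  21. access K: HIT. Cache (LRU->MRU): [U D K]
  22. access U: HIT. Cache (LRU->MRU): [D K U]
  23. access U: HIT. Cache (LRU->MRU): [D K U]
  24. access K: HIT. Cache (LRU->MRU): [D U K]
  25. access U: HIT. Cache (LRU->MRU): [D K U]
  26. access K: HIT. Cache (LRU->MRU): [D U K]
  27. access U: HIT. Cache (LRU->MRU): [D K U]
  28. access O: MISS, evict D. Cache (LRU->MRU): [K U O]
  29. access A: MISS, evict K. Cache (LRU->MRU): [U O A]
  30. access U: HIT. Cache (LRU->MRU): [O A U]
  31. access A: HIT. Cache (LRU->MRU): [O U A]
  32. access Y: MISS, evict O. Cache (LRU->MRU): [U A Y]
  33. access U: HIT. Cache (LRU->MRU): [A Y U]
  34. access Y: HIT. Cache (LRU->MRU): [A U Y]
  35. access J: MISS, evict A. Cache (LRU->MRU): [U Y J]
  36. access J: HIT. Cache (LRU->MRU): [U Y J]
Total: 24 hits, 12 misses, 9 evictions

Answer: J U Y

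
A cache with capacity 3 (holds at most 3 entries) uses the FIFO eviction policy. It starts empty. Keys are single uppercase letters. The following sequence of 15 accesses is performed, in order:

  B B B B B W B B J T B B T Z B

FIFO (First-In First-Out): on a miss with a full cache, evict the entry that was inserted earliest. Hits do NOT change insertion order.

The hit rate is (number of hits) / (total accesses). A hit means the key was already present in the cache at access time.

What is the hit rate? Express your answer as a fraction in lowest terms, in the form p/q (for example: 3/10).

FIFO simulation (capacity=3):
  1. access B: MISS. Cache (old->new): [B]
  2. access B: HIT. Cache (old->new): [B]
  3. access B: HIT. Cache (old->new): [B]
  4. access B: HIT. Cache (old->new): [B]
  5. access B: HIT. Cache (old->new): [B]
  6. access W: MISS. Cache (old->new): [B W]
  7. access B: HIT. Cache (old->new): [B W]
  8. access B: HIT. Cache (old->new): [B W]
  9. access J: MISS. Cache (old->new): [B W J]
  10. access T: MISS, evict B. Cache (old->new): [W J T]
  11. access B: MISS, evict W. Cache (old->new): [J T B]
  12. access B: HIT. Cache (old->new): [J T B]
  13. access T: HIT. Cache (old->new): [J T B]
  14. access Z: MISS, evict J. Cache (old->new): [T B Z]
  15. access B: HIT. Cache (old->new): [T B Z]
Total: 9 hits, 6 misses, 3 evictions

Hit rate = 9/15 = 3/5

Answer: 3/5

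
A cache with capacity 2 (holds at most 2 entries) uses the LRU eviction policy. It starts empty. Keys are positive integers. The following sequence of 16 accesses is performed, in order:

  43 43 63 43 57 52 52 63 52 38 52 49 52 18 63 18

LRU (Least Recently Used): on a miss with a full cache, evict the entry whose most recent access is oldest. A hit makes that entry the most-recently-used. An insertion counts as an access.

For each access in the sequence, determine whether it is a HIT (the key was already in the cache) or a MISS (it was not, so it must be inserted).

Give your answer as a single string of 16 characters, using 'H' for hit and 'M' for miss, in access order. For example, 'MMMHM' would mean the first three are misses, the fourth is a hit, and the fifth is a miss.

Answer: MHMHMMHMHMHMHMMH

Derivation:
LRU simulation (capacity=2):
  1. access 43: MISS. Cache (LRU->MRU): [43]
  2. access 43: HIT. Cache (LRU->MRU): [43]
  3. access 63: MISS. Cache (LRU->MRU): [43 63]
  4. access 43: HIT. Cache (LRU->MRU): [63 43]
  5. access 57: MISS, evict 63. Cache (LRU->MRU): [43 57]
  6. access 52: MISS, evict 43. Cache (LRU->MRU): [57 52]
  7. access 52: HIT. Cache (LRU->MRU): [57 52]
  8. access 63: MISS, evict 57. Cache (LRU->MRU): [52 63]
  9. access 52: HIT. Cache (LRU->MRU): [63 52]
  10. access 38: MISS, evict 63. Cache (LRU->MRU): [52 38]
  11. access 52: HIT. Cache (LRU->MRU): [38 52]
  12. access 49: MISS, evict 38. Cache (LRU->MRU): [52 49]
  13. access 52: HIT. Cache (LRU->MRU): [49 52]
  14. access 18: MISS, evict 49. Cache (LRU->MRU): [52 18]
  15. access 63: MISS, evict 52. Cache (LRU->MRU): [18 63]
  16. access 18: HIT. Cache (LRU->MRU): [63 18]
Total: 7 hits, 9 misses, 7 evictions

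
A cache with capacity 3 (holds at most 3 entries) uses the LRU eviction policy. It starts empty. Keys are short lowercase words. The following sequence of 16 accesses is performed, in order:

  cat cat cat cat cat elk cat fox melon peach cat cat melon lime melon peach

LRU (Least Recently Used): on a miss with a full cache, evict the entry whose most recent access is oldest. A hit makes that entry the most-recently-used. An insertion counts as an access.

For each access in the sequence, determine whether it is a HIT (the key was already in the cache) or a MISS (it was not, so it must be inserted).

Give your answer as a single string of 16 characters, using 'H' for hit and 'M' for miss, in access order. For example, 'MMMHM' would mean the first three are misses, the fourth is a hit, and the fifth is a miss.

LRU simulation (capacity=3):
  1. access cat: MISS. Cache (LRU->MRU): [cat]
  2. access cat: HIT. Cache (LRU->MRU): [cat]
  3. access cat: HIT. Cache (LRU->MRU): [cat]
  4. access cat: HIT. Cache (LRU->MRU): [cat]
  5. access cat: HIT. Cache (LRU->MRU): [cat]
  6. access elk: MISS. Cache (LRU->MRU): [cat elk]
  7. access cat: HIT. Cache (LRU->MRU): [elk cat]
  8. access fox: MISS. Cache (LRU->MRU): [elk cat fox]
  9. access melon: MISS, evict elk. Cache (LRU->MRU): [cat fox melon]
  10. access peach: MISS, evict cat. Cache (LRU->MRU): [fox melon peach]
  11. access cat: MISS, evict fox. Cache (LRU->MRU): [melon peach cat]
  12. access cat: HIT. Cache (LRU->MRU): [melon peach cat]
  13. access melon: HIT. Cache (LRU->MRU): [peach cat melon]
  14. access lime: MISS, evict peach. Cache (LRU->MRU): [cat melon lime]
  15. access melon: HIT. Cache (LRU->MRU): [cat lime melon]
  16. access peach: MISS, evict cat. Cache (LRU->MRU): [lime melon peach]
Total: 8 hits, 8 misses, 5 evictions

Answer: MHHHHMHMMMMHHMHM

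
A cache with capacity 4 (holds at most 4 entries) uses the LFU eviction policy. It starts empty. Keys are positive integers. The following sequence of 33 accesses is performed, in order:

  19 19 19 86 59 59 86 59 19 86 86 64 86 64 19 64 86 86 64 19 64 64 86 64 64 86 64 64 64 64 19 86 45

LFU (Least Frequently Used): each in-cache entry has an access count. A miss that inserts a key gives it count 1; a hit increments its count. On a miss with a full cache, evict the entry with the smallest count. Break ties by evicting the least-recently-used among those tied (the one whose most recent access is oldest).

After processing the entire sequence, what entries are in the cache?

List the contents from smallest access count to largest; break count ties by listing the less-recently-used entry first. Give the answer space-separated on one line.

Answer: 45 19 86 64

Derivation:
LFU simulation (capacity=4):
  1. access 19: MISS. Cache: [19(c=1)]
  2. access 19: HIT, count now 2. Cache: [19(c=2)]
  3. access 19: HIT, count now 3. Cache: [19(c=3)]
  4. access 86: MISS. Cache: [86(c=1) 19(c=3)]
  5. access 59: MISS. Cache: [86(c=1) 59(c=1) 19(c=3)]
  6. access 59: HIT, count now 2. Cache: [86(c=1) 59(c=2) 19(c=3)]
  7. access 86: HIT, count now 2. Cache: [59(c=2) 86(c=2) 19(c=3)]
  8. access 59: HIT, count now 3. Cache: [86(c=2) 19(c=3) 59(c=3)]
  9. access 19: HIT, count now 4. Cache: [86(c=2) 59(c=3) 19(c=4)]
  10. access 86: HIT, count now 3. Cache: [59(c=3) 86(c=3) 19(c=4)]
  11. access 86: HIT, count now 4. Cache: [59(c=3) 19(c=4) 86(c=4)]
  12. access 64: MISS. Cache: [64(c=1) 59(c=3) 19(c=4) 86(c=4)]
  13. access 86: HIT, count now 5. Cache: [64(c=1) 59(c=3) 19(c=4) 86(c=5)]
  14. access 64: HIT, count now 2. Cache: [64(c=2) 59(c=3) 19(c=4) 86(c=5)]
  15. access 19: HIT, count now 5. Cache: [64(c=2) 59(c=3) 86(c=5) 19(c=5)]
  16. access 64: HIT, count now 3. Cache: [59(c=3) 64(c=3) 86(c=5) 19(c=5)]
  17. access 86: HIT, count now 6. Cache: [59(c=3) 64(c=3) 19(c=5) 86(c=6)]
  18. access 86: HIT, count now 7. Cache: [59(c=3) 64(c=3) 19(c=5) 86(c=7)]
  19. access 64: HIT, count now 4. Cache: [59(c=3) 64(c=4) 19(c=5) 86(c=7)]
  20. access 19: HIT, count now 6. Cache: [59(c=3) 64(c=4) 19(c=6) 86(c=7)]
  21. access 64: HIT, count now 5. Cache: [59(c=3) 64(c=5) 19(c=6) 86(c=7)]
  22. access 64: HIT, count now 6. Cache: [59(c=3) 19(c=6) 64(c=6) 86(c=7)]
  23. access 86: HIT, count now 8. Cache: [59(c=3) 19(c=6) 64(c=6) 86(c=8)]
  24. access 64: HIT, count now 7. Cache: [59(c=3) 19(c=6) 64(c=7) 86(c=8)]
  25. access 64: HIT, count now 8. Cache: [59(c=3) 19(c=6) 86(c=8) 64(c=8)]
  26. access 86: HIT, count now 9. Cache: [59(c=3) 19(c=6) 64(c=8) 86(c=9)]
  27. access 64: HIT, count now 9. Cache: [59(c=3) 19(c=6) 86(c=9) 64(c=9)]
  28. access 64: HIT, count now 10. Cache: [59(c=3) 19(c=6) 86(c=9) 64(c=10)]
  29. access 64: HIT, count now 11. Cache: [59(c=3) 19(c=6) 86(c=9) 64(c=11)]
  30. access 64: HIT, count now 12. Cache: [59(c=3) 19(c=6) 86(c=9) 64(c=12)]
  31. access 19: HIT, count now 7. Cache: [59(c=3) 19(c=7) 86(c=9) 64(c=12)]
  32. access 86: HIT, count now 10. Cache: [59(c=3) 19(c=7) 86(c=10) 64(c=12)]
  33. access 45: MISS, evict 59(c=3). Cache: [45(c=1) 19(c=7) 86(c=10) 64(c=12)]
Total: 28 hits, 5 misses, 1 evictions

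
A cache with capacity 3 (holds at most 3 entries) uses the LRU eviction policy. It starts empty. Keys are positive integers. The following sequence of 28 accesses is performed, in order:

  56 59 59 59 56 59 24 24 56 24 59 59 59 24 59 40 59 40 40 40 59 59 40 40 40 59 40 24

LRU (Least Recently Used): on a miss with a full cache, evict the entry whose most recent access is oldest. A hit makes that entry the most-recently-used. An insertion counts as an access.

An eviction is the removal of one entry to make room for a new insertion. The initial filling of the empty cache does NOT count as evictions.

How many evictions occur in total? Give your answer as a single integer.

Answer: 1

Derivation:
LRU simulation (capacity=3):
  1. access 56: MISS. Cache (LRU->MRU): [56]
  2. access 59: MISS. Cache (LRU->MRU): [56 59]
  3. access 59: HIT. Cache (LRU->MRU): [56 59]
  4. access 59: HIT. Cache (LRU->MRU): [56 59]
  5. access 56: HIT. Cache (LRU->MRU): [59 56]
  6. access 59: HIT. Cache (LRU->MRU): [56 59]
  7. access 24: MISS. Cache (LRU->MRU): [56 59 24]
  8. access 24: HIT. Cache (LRU->MRU): [56 59 24]
  9. access 56: HIT. Cache (LRU->MRU): [59 24 56]
  10. access 24: HIT. Cache (LRU->MRU): [59 56 24]
  11. access 59: HIT. Cache (LRU->MRU): [56 24 59]
  12. access 59: HIT. Cache (LRU->MRU): [56 24 59]
  13. access 59: HIT. Cache (LRU->MRU): [56 24 59]
  14. access 24: HIT. Cache (LRU->MRU): [56 59 24]
  15. access 59: HIT. Cache (LRU->MRU): [56 24 59]
  16. access 40: MISS, evict 56. Cache (LRU->MRU): [24 59 40]
  17. access 59: HIT. Cache (LRU->MRU): [24 40 59]
  18. access 40: HIT. Cache (LRU->MRU): [24 59 40]
  19. access 40: HIT. Cache (LRU->MRU): [24 59 40]
  20. access 40: HIT. Cache (LRU->MRU): [24 59 40]
  21. access 59: HIT. Cache (LRU->MRU): [24 40 59]
  22. access 59: HIT. Cache (LRU->MRU): [24 40 59]
  23. access 40: HIT. Cache (LRU->MRU): [24 59 40]
  24. access 40: HIT. Cache (LRU->MRU): [24 59 40]
  25. access 40: HIT. Cache (LRU->MRU): [24 59 40]
  26. access 59: HIT. Cache (LRU->MRU): [24 40 59]
  27. access 40: HIT. Cache (LRU->MRU): [24 59 40]
  28. access 24: HIT. Cache (LRU->MRU): [59 40 24]
Total: 24 hits, 4 misses, 1 evictions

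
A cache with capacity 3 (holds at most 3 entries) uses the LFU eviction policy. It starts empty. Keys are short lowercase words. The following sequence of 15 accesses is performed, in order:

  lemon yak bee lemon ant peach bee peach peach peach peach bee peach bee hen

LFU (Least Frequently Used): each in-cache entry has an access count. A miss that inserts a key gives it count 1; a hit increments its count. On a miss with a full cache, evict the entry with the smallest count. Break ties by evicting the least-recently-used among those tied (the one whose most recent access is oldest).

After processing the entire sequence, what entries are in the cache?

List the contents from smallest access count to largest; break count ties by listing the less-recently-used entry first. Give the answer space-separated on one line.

Answer: hen bee peach

Derivation:
LFU simulation (capacity=3):
  1. access lemon: MISS. Cache: [lemon(c=1)]
  2. access yak: MISS. Cache: [lemon(c=1) yak(c=1)]
  3. access bee: MISS. Cache: [lemon(c=1) yak(c=1) bee(c=1)]
  4. access lemon: HIT, count now 2. Cache: [yak(c=1) bee(c=1) lemon(c=2)]
  5. access ant: MISS, evict yak(c=1). Cache: [bee(c=1) ant(c=1) lemon(c=2)]
  6. access peach: MISS, evict bee(c=1). Cache: [ant(c=1) peach(c=1) lemon(c=2)]
  7. access bee: MISS, evict ant(c=1). Cache: [peach(c=1) bee(c=1) lemon(c=2)]
  8. access peach: HIT, count now 2. Cache: [bee(c=1) lemon(c=2) peach(c=2)]
  9. access peach: HIT, count now 3. Cache: [bee(c=1) lemon(c=2) peach(c=3)]
  10. access peach: HIT, count now 4. Cache: [bee(c=1) lemon(c=2) peach(c=4)]
  11. access peach: HIT, count now 5. Cache: [bee(c=1) lemon(c=2) peach(c=5)]
  12. access bee: HIT, count now 2. Cache: [lemon(c=2) bee(c=2) peach(c=5)]
  13. access peach: HIT, count now 6. Cache: [lemon(c=2) bee(c=2) peach(c=6)]
  14. access bee: HIT, count now 3. Cache: [lemon(c=2) bee(c=3) peach(c=6)]
  15. access hen: MISS, evict lemon(c=2). Cache: [hen(c=1) bee(c=3) peach(c=6)]
Total: 8 hits, 7 misses, 4 evictions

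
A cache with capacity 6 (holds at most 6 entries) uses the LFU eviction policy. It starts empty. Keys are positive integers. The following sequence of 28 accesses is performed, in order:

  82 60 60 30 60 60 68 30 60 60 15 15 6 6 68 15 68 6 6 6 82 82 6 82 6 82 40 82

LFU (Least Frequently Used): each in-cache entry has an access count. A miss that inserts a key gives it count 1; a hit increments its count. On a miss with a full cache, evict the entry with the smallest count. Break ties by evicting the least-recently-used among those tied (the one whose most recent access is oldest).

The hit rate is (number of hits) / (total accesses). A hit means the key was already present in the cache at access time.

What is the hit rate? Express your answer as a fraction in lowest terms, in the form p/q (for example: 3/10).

LFU simulation (capacity=6):
  1. access 82: MISS. Cache: [82(c=1)]
  2. access 60: MISS. Cache: [82(c=1) 60(c=1)]
  3. access 60: HIT, count now 2. Cache: [82(c=1) 60(c=2)]
  4. access 30: MISS. Cache: [82(c=1) 30(c=1) 60(c=2)]
  5. access 60: HIT, count now 3. Cache: [82(c=1) 30(c=1) 60(c=3)]
  6. access 60: HIT, count now 4. Cache: [82(c=1) 30(c=1) 60(c=4)]
  7. access 68: MISS. Cache: [82(c=1) 30(c=1) 68(c=1) 60(c=4)]
  8. access 30: HIT, count now 2. Cache: [82(c=1) 68(c=1) 30(c=2) 60(c=4)]
  9. access 60: HIT, count now 5. Cache: [82(c=1) 68(c=1) 30(c=2) 60(c=5)]
  10. access 60: HIT, count now 6. Cache: [82(c=1) 68(c=1) 30(c=2) 60(c=6)]
  11. access 15: MISS. Cache: [82(c=1) 68(c=1) 15(c=1) 30(c=2) 60(c=6)]
  12. access 15: HIT, count now 2. Cache: [82(c=1) 68(c=1) 30(c=2) 15(c=2) 60(c=6)]
  13. access 6: MISS. Cache: [82(c=1) 68(c=1) 6(c=1) 30(c=2) 15(c=2) 60(c=6)]
  14. access 6: HIT, count now 2. Cache: [82(c=1) 68(c=1) 30(c=2) 15(c=2) 6(c=2) 60(c=6)]
  15. access 68: HIT, count now 2. Cache: [82(c=1) 30(c=2) 15(c=2) 6(c=2) 68(c=2) 60(c=6)]
  16. access 15: HIT, count now 3. Cache: [82(c=1) 30(c=2) 6(c=2) 68(c=2) 15(c=3) 60(c=6)]
  17. access 68: HIT, count now 3. Cache: [82(c=1) 30(c=2) 6(c=2) 15(c=3) 68(c=3) 60(c=6)]
  18. access 6: HIT, count now 3. Cache: [82(c=1) 30(c=2) 15(c=3) 68(c=3) 6(c=3) 60(c=6)]
  19. access 6: HIT, count now 4. Cache: [82(c=1) 30(c=2) 15(c=3) 68(c=3) 6(c=4) 60(c=6)]
  20. access 6: HIT, count now 5. Cache: [82(c=1) 30(c=2) 15(c=3) 68(c=3) 6(c=5) 60(c=6)]
  21. access 82: HIT, count now 2. Cache: [30(c=2) 82(c=2) 15(c=3) 68(c=3) 6(c=5) 60(c=6)]
  22. access 82: HIT, count now 3. Cache: [30(c=2) 15(c=3) 68(c=3) 82(c=3) 6(c=5) 60(c=6)]
  23. access 6: HIT, count now 6. Cache: [30(c=2) 15(c=3) 68(c=3) 82(c=3) 60(c=6) 6(c=6)]
  24. access 82: HIT, count now 4. Cache: [30(c=2) 15(c=3) 68(c=3) 82(c=4) 60(c=6) 6(c=6)]
  25. access 6: HIT, count now 7. Cache: [30(c=2) 15(c=3) 68(c=3) 82(c=4) 60(c=6) 6(c=7)]
  26. access 82: HIT, count now 5. Cache: [30(c=2) 15(c=3) 68(c=3) 82(c=5) 60(c=6) 6(c=7)]
  27. access 40: MISS, evict 30(c=2). Cache: [40(c=1) 15(c=3) 68(c=3) 82(c=5) 60(c=6) 6(c=7)]
  28. access 82: HIT, count now 6. Cache: [40(c=1) 15(c=3) 68(c=3) 60(c=6) 82(c=6) 6(c=7)]
Total: 21 hits, 7 misses, 1 evictions

Hit rate = 21/28 = 3/4

Answer: 3/4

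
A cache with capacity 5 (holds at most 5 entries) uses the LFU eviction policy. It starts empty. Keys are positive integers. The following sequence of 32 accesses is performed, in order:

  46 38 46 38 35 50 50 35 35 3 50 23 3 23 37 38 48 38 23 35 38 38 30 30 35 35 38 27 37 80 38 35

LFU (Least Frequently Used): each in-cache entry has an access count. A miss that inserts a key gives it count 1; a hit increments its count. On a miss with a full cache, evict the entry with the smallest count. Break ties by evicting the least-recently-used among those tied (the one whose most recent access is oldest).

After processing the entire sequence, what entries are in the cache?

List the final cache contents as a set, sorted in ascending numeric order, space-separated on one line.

Answer: 30 35 38 50 80

Derivation:
LFU simulation (capacity=5):
  1. access 46: MISS. Cache: [46(c=1)]
  2. access 38: MISS. Cache: [46(c=1) 38(c=1)]
  3. access 46: HIT, count now 2. Cache: [38(c=1) 46(c=2)]
  4. access 38: HIT, count now 2. Cache: [46(c=2) 38(c=2)]
  5. access 35: MISS. Cache: [35(c=1) 46(c=2) 38(c=2)]
  6. access 50: MISS. Cache: [35(c=1) 50(c=1) 46(c=2) 38(c=2)]
  7. access 50: HIT, count now 2. Cache: [35(c=1) 46(c=2) 38(c=2) 50(c=2)]
  8. access 35: HIT, count now 2. Cache: [46(c=2) 38(c=2) 50(c=2) 35(c=2)]
  9. access 35: HIT, count now 3. Cache: [46(c=2) 38(c=2) 50(c=2) 35(c=3)]
  10. access 3: MISS. Cache: [3(c=1) 46(c=2) 38(c=2) 50(c=2) 35(c=3)]
  11. access 50: HIT, count now 3. Cache: [3(c=1) 46(c=2) 38(c=2) 35(c=3) 50(c=3)]
  12. access 23: MISS, evict 3(c=1). Cache: [23(c=1) 46(c=2) 38(c=2) 35(c=3) 50(c=3)]
  13. access 3: MISS, evict 23(c=1). Cache: [3(c=1) 46(c=2) 38(c=2) 35(c=3) 50(c=3)]
  14. access 23: MISS, evict 3(c=1). Cache: [23(c=1) 46(c=2) 38(c=2) 35(c=3) 50(c=3)]
  15. access 37: MISS, evict 23(c=1). Cache: [37(c=1) 46(c=2) 38(c=2) 35(c=3) 50(c=3)]
  16. access 38: HIT, count now 3. Cache: [37(c=1) 46(c=2) 35(c=3) 50(c=3) 38(c=3)]
  17. access 48: MISS, evict 37(c=1). Cache: [48(c=1) 46(c=2) 35(c=3) 50(c=3) 38(c=3)]
  18. access 38: HIT, count now 4. Cache: [48(c=1) 46(c=2) 35(c=3) 50(c=3) 38(c=4)]
  19. access 23: MISS, evict 48(c=1). Cache: [23(c=1) 46(c=2) 35(c=3) 50(c=3) 38(c=4)]
  20. access 35: HIT, count now 4. Cache: [23(c=1) 46(c=2) 50(c=3) 38(c=4) 35(c=4)]
  21. access 38: HIT, count now 5. Cache: [23(c=1) 46(c=2) 50(c=3) 35(c=4) 38(c=5)]
  22. access 38: HIT, count now 6. Cache: [23(c=1) 46(c=2) 50(c=3) 35(c=4) 38(c=6)]
  23. access 30: MISS, evict 23(c=1). Cache: [30(c=1) 46(c=2) 50(c=3) 35(c=4) 38(c=6)]
  24. access 30: HIT, count now 2. Cache: [46(c=2) 30(c=2) 50(c=3) 35(c=4) 38(c=6)]
  25. access 35: HIT, count now 5. Cache: [46(c=2) 30(c=2) 50(c=3) 35(c=5) 38(c=6)]
  26. access 35: HIT, count now 6. Cache: [46(c=2) 30(c=2) 50(c=3) 38(c=6) 35(c=6)]
  27. access 38: HIT, count now 7. Cache: [46(c=2) 30(c=2) 50(c=3) 35(c=6) 38(c=7)]
  28. access 27: MISS, evict 46(c=2). Cache: [27(c=1) 30(c=2) 50(c=3) 35(c=6) 38(c=7)]
  29. access 37: MISS, evict 27(c=1). Cache: [37(c=1) 30(c=2) 50(c=3) 35(c=6) 38(c=7)]
  30. access 80: MISS, evict 37(c=1). Cache: [80(c=1) 30(c=2) 50(c=3) 35(c=6) 38(c=7)]
  31. access 38: HIT, count now 8. Cache: [80(c=1) 30(c=2) 50(c=3) 35(c=6) 38(c=8)]
  32. access 35: HIT, count now 7. Cache: [80(c=1) 30(c=2) 50(c=3) 35(c=7) 38(c=8)]
Total: 17 hits, 15 misses, 10 evictions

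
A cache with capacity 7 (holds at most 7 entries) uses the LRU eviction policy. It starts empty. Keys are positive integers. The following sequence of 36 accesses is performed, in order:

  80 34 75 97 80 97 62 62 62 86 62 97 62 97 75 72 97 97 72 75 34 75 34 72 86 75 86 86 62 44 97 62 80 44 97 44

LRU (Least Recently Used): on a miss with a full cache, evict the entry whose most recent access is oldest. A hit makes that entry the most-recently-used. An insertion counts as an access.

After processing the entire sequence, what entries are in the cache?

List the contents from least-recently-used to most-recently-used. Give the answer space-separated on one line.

Answer: 72 75 86 62 80 97 44

Derivation:
LRU simulation (capacity=7):
  1. access 80: MISS. Cache (LRU->MRU): [80]
  2. access 34: MISS. Cache (LRU->MRU): [80 34]
  3. access 75: MISS. Cache (LRU->MRU): [80 34 75]
  4. access 97: MISS. Cache (LRU->MRU): [80 34 75 97]
  5. access 80: HIT. Cache (LRU->MRU): [34 75 97 80]
  6. access 97: HIT. Cache (LRU->MRU): [34 75 80 97]
  7. access 62: MISS. Cache (LRU->MRU): [34 75 80 97 62]
  8. access 62: HIT. Cache (LRU->MRU): [34 75 80 97 62]
  9. access 62: HIT. Cache (LRU->MRU): [34 75 80 97 62]
  10. access 86: MISS. Cache (LRU->MRU): [34 75 80 97 62 86]
  11. access 62: HIT. Cache (LRU->MRU): [34 75 80 97 86 62]
  12. access 97: HIT. Cache (LRU->MRU): [34 75 80 86 62 97]
  13. access 62: HIT. Cache (LRU->MRU): [34 75 80 86 97 62]
  14. access 97: HIT. Cache (LRU->MRU): [34 75 80 86 62 97]
  15. access 75: HIT. Cache (LRU->MRU): [34 80 86 62 97 75]
  16. access 72: MISS. Cache (LRU->MRU): [34 80 86 62 97 75 72]
  17. access 97: HIT. Cache (LRU->MRU): [34 80 86 62 75 72 97]
  18. access 97: HIT. Cache (LRU->MRU): [34 80 86 62 75 72 97]
  19. access 72: HIT. Cache (LRU->MRU): [34 80 86 62 75 97 72]
  20. access 75: HIT. Cache (LRU->MRU): [34 80 86 62 97 72 75]
  21. access 34: HIT. Cache (LRU->MRU): [80 86 62 97 72 75 34]
  22. access 75: HIT. Cache (LRU->MRU): [80 86 62 97 72 34 75]
  23. access 34: HIT. Cache (LRU->MRU): [80 86 62 97 72 75 34]
  24. access 72: HIT. Cache (LRU->MRU): [80 86 62 97 75 34 72]
  25. access 86: HIT. Cache (LRU->MRU): [80 62 97 75 34 72 86]
  26. access 75: HIT. Cache (LRU->MRU): [80 62 97 34 72 86 75]
  27. access 86: HIT. Cache (LRU->MRU): [80 62 97 34 72 75 86]
  28. access 86: HIT. Cache (LRU->MRU): [80 62 97 34 72 75 86]
  29. access 62: HIT. Cache (LRU->MRU): [80 97 34 72 75 86 62]
  30. access 44: MISS, evict 80. Cache (LRU->MRU): [97 34 72 75 86 62 44]
  31. access 97: HIT. Cache (LRU->MRU): [34 72 75 86 62 44 97]
  32. access 62: HIT. Cache (LRU->MRU): [34 72 75 86 44 97 62]
  33. access 80: MISS, evict 34. Cache (LRU->MRU): [72 75 86 44 97 62 80]
  34. access 44: HIT. Cache (LRU->MRU): [72 75 86 97 62 80 44]
  35. access 97: HIT. Cache (LRU->MRU): [72 75 86 62 80 44 97]
  36. access 44: HIT. Cache (LRU->MRU): [72 75 86 62 80 97 44]
Total: 27 hits, 9 misses, 2 evictions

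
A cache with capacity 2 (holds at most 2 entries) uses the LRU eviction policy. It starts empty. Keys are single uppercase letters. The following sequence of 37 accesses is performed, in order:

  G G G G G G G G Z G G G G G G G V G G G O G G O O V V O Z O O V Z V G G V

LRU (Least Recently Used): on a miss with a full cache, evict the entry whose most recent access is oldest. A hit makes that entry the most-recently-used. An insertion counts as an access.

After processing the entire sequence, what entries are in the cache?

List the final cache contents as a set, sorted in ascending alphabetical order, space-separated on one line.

LRU simulation (capacity=2):
  1. access G: MISS. Cache (LRU->MRU): [G]
  2. access G: HIT. Cache (LRU->MRU): [G]
  3. access G: HIT. Cache (LRU->MRU): [G]
  4. access G: HIT. Cache (LRU->MRU): [G]
  5. access G: HIT. Cache (LRU->MRU): [G]
  6. access G: HIT. Cache (LRU->MRU): [G]
  7. access G: HIT. Cache (LRU->MRU): [G]
  8. access G: HIT. Cache (LRU->MRU): [G]
  9. access Z: MISS. Cache (LRU->MRU): [G Z]
  10. access G: HIT. Cache (LRU->MRU): [Z G]
  11. access G: HIT. Cache (LRU->MRU): [Z G]
  12. access G: HIT. Cache (LRU->MRU): [Z G]
  13. access G: HIT. Cache (LRU->MRU): [Z G]
  14. access G: HIT. Cache (LRU->MRU): [Z G]
  15. access G: HIT. Cache (LRU->MRU): [Z G]
  16. access G: HIT. Cache (LRU->MRU): [Z G]
  17. access V: MISS, evict Z. Cache (LRU->MRU): [G V]
  18. access G: HIT. Cache (LRU->MRU): [V G]
  19. access G: HIT. Cache (LRU->MRU): [V G]
  20. access G: HIT. Cache (LRU->MRU): [V G]
  21. access O: MISS, evict V. Cache (LRU->MRU): [G O]
  22. access G: HIT. Cache (LRU->MRU): [O G]
  23. access G: HIT. Cache (LRU->MRU): [O G]
  24. access O: HIT. Cache (LRU->MRU): [G O]
  25. access O: HIT. Cache (LRU->MRU): [G O]
  26. access V: MISS, evict G. Cache (LRU->MRU): [O V]
  27. access V: HIT. Cache (LRU->MRU): [O V]
  28. access O: HIT. Cache (LRU->MRU): [V O]
  29. access Z: MISS, evict V. Cache (LRU->MRU): [O Z]
  30. access O: HIT. Cache (LRU->MRU): [Z O]
  31. access O: HIT. Cache (LRU->MRU): [Z O]
  32. access V: MISS, evict Z. Cache (LRU->MRU): [O V]
  33. access Z: MISS, evict O. Cache (LRU->MRU): [V Z]
  34. access V: HIT. Cache (LRU->MRU): [Z V]
  35. access G: MISS, evict Z. Cache (LRU->MRU): [V G]
  36. access G: HIT. Cache (LRU->MRU): [V G]
  37. access V: HIT. Cache (LRU->MRU): [G V]
Total: 28 hits, 9 misses, 7 evictions

Answer: G V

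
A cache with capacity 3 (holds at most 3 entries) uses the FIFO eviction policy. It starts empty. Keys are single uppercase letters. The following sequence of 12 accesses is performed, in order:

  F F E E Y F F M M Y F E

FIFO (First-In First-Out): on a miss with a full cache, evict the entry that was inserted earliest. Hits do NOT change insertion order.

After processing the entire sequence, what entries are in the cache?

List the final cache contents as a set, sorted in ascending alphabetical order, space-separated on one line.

Answer: E F M

Derivation:
FIFO simulation (capacity=3):
  1. access F: MISS. Cache (old->new): [F]
  2. access F: HIT. Cache (old->new): [F]
  3. access E: MISS. Cache (old->new): [F E]
  4. access E: HIT. Cache (old->new): [F E]
  5. access Y: MISS. Cache (old->new): [F E Y]
  6. access F: HIT. Cache (old->new): [F E Y]
  7. access F: HIT. Cache (old->new): [F E Y]
  8. access M: MISS, evict F. Cache (old->new): [E Y M]
  9. access M: HIT. Cache (old->new): [E Y M]
  10. access Y: HIT. Cache (old->new): [E Y M]
  11. access F: MISS, evict E. Cache (old->new): [Y M F]
  12. access E: MISS, evict Y. Cache (old->new): [M F E]
Total: 6 hits, 6 misses, 3 evictions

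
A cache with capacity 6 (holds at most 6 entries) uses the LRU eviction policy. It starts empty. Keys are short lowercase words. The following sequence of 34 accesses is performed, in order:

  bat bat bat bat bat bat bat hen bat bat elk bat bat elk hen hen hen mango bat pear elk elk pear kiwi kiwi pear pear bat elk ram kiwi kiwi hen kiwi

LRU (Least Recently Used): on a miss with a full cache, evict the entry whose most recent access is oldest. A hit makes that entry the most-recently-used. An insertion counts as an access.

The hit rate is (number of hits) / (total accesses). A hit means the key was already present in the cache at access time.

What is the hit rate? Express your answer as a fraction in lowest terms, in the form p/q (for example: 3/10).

Answer: 13/17

Derivation:
LRU simulation (capacity=6):
  1. access bat: MISS. Cache (LRU->MRU): [bat]
  2. access bat: HIT. Cache (LRU->MRU): [bat]
  3. access bat: HIT. Cache (LRU->MRU): [bat]
  4. access bat: HIT. Cache (LRU->MRU): [bat]
  5. access bat: HIT. Cache (LRU->MRU): [bat]
  6. access bat: HIT. Cache (LRU->MRU): [bat]
  7. access bat: HIT. Cache (LRU->MRU): [bat]
  8. access hen: MISS. Cache (LRU->MRU): [bat hen]
  9. access bat: HIT. Cache (LRU->MRU): [hen bat]
  10. access bat: HIT. Cache (LRU->MRU): [hen bat]
  11. access elk: MISS. Cache (LRU->MRU): [hen bat elk]
  12. access bat: HIT. Cache (LRU->MRU): [hen elk bat]
  13. access bat: HIT. Cache (LRU->MRU): [hen elk bat]
  14. access elk: HIT. Cache (LRU->MRU): [hen bat elk]
  15. access hen: HIT. Cache (LRU->MRU): [bat elk hen]
  16. access hen: HIT. Cache (LRU->MRU): [bat elk hen]
  17. access hen: HIT. Cache (LRU->MRU): [bat elk hen]
  18. access mango: MISS. Cache (LRU->MRU): [bat elk hen mango]
  19. access bat: HIT. Cache (LRU->MRU): [elk hen mango bat]
  20. access pear: MISS. Cache (LRU->MRU): [elk hen mango bat pear]
  21. access elk: HIT. Cache (LRU->MRU): [hen mango bat pear elk]
  22. access elk: HIT. Cache (LRU->MRU): [hen mango bat pear elk]
  23. access pear: HIT. Cache (LRU->MRU): [hen mango bat elk pear]
  24. access kiwi: MISS. Cache (LRU->MRU): [hen mango bat elk pear kiwi]
  25. access kiwi: HIT. Cache (LRU->MRU): [hen mango bat elk pear kiwi]
  26. access pear: HIT. Cache (LRU->MRU): [hen mango bat elk kiwi pear]
  27. access pear: HIT. Cache (LRU->MRU): [hen mango bat elk kiwi pear]
  28. access bat: HIT. Cache (LRU->MRU): [hen mango elk kiwi pear bat]
  29. access elk: HIT. Cache (LRU->MRU): [hen mango kiwi pear bat elk]
  30. access ram: MISS, evict hen. Cache (LRU->MRU): [mango kiwi pear bat elk ram]
  31. access kiwi: HIT. Cache (LRU->MRU): [mango pear bat elk ram kiwi]
  32. access kiwi: HIT. Cache (LRU->MRU): [mango pear bat elk ram kiwi]
  33. access hen: MISS, evict mango. Cache (LRU->MRU): [pear bat elk ram kiwi hen]
  34. access kiwi: HIT. Cache (LRU->MRU): [pear bat elk ram hen kiwi]
Total: 26 hits, 8 misses, 2 evictions

Hit rate = 26/34 = 13/17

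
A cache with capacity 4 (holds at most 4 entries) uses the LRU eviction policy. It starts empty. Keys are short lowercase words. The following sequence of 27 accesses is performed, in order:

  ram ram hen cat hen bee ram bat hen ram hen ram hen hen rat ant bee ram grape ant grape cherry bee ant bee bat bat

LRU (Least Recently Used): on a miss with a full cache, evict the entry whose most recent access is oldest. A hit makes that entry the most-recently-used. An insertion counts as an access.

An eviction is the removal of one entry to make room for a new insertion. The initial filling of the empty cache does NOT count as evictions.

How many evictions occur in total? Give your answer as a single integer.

LRU simulation (capacity=4):
  1. access ram: MISS. Cache (LRU->MRU): [ram]
  2. access ram: HIT. Cache (LRU->MRU): [ram]
  3. access hen: MISS. Cache (LRU->MRU): [ram hen]
  4. access cat: MISS. Cache (LRU->MRU): [ram hen cat]
  5. access hen: HIT. Cache (LRU->MRU): [ram cat hen]
  6. access bee: MISS. Cache (LRU->MRU): [ram cat hen bee]
  7. access ram: HIT. Cache (LRU->MRU): [cat hen bee ram]
  8. access bat: MISS, evict cat. Cache (LRU->MRU): [hen bee ram bat]
  9. access hen: HIT. Cache (LRU->MRU): [bee ram bat hen]
  10. access ram: HIT. Cache (LRU->MRU): [bee bat hen ram]
  11. access hen: HIT. Cache (LRU->MRU): [bee bat ram hen]
  12. access ram: HIT. Cache (LRU->MRU): [bee bat hen ram]
  13. access hen: HIT. Cache (LRU->MRU): [bee bat ram hen]
  14. access hen: HIT. Cache (LRU->MRU): [bee bat ram hen]
  15. access rat: MISS, evict bee. Cache (LRU->MRU): [bat ram hen rat]
  16. access ant: MISS, evict bat. Cache (LRU->MRU): [ram hen rat ant]
  17. access bee: MISS, evict ram. Cache (LRU->MRU): [hen rat ant bee]
  18. access ram: MISS, evict hen. Cache (LRU->MRU): [rat ant bee ram]
  19. access grape: MISS, evict rat. Cache (LRU->MRU): [ant bee ram grape]
  20. access ant: HIT. Cache (LRU->MRU): [bee ram grape ant]
  21. access grape: HIT. Cache (LRU->MRU): [bee ram ant grape]
  22. access cherry: MISS, evict bee. Cache (LRU->MRU): [ram ant grape cherry]
  23. access bee: MISS, evict ram. Cache (LRU->MRU): [ant grape cherry bee]
  24. access ant: HIT. Cache (LRU->MRU): [grape cherry bee ant]
  25. access bee: HIT. Cache (LRU->MRU): [grape cherry ant bee]
  26. access bat: MISS, evict grape. Cache (LRU->MRU): [cherry ant bee bat]
  27. access bat: HIT. Cache (LRU->MRU): [cherry ant bee bat]
Total: 14 hits, 13 misses, 9 evictions

Answer: 9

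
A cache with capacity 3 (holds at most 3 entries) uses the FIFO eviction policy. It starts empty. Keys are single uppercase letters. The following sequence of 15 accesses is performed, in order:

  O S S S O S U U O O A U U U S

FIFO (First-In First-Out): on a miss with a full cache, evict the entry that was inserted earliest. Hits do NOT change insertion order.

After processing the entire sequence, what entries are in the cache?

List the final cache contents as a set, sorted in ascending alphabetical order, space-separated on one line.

FIFO simulation (capacity=3):
  1. access O: MISS. Cache (old->new): [O]
  2. access S: MISS. Cache (old->new): [O S]
  3. access S: HIT. Cache (old->new): [O S]
  4. access S: HIT. Cache (old->new): [O S]
  5. access O: HIT. Cache (old->new): [O S]
  6. access S: HIT. Cache (old->new): [O S]
  7. access U: MISS. Cache (old->new): [O S U]
  8. access U: HIT. Cache (old->new): [O S U]
  9. access O: HIT. Cache (old->new): [O S U]
  10. access O: HIT. Cache (old->new): [O S U]
  11. access A: MISS, evict O. Cache (old->new): [S U A]
  12. access U: HIT. Cache (old->new): [S U A]
  13. access U: HIT. Cache (old->new): [S U A]
  14. access U: HIT. Cache (old->new): [S U A]
  15. access S: HIT. Cache (old->new): [S U A]
Total: 11 hits, 4 misses, 1 evictions

Answer: A S U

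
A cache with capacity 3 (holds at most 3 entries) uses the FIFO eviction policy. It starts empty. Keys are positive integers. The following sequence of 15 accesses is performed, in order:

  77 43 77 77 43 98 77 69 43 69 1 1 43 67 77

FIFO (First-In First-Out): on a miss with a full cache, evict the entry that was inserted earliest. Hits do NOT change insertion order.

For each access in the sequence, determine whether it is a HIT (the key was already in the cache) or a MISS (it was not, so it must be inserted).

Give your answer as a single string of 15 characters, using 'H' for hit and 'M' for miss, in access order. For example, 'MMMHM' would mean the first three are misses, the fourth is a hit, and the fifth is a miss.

Answer: MMHHHMHMHHMHMMM

Derivation:
FIFO simulation (capacity=3):
  1. access 77: MISS. Cache (old->new): [77]
  2. access 43: MISS. Cache (old->new): [77 43]
  3. access 77: HIT. Cache (old->new): [77 43]
  4. access 77: HIT. Cache (old->new): [77 43]
  5. access 43: HIT. Cache (old->new): [77 43]
  6. access 98: MISS. Cache (old->new): [77 43 98]
  7. access 77: HIT. Cache (old->new): [77 43 98]
  8. access 69: MISS, evict 77. Cache (old->new): [43 98 69]
  9. access 43: HIT. Cache (old->new): [43 98 69]
  10. access 69: HIT. Cache (old->new): [43 98 69]
  11. access 1: MISS, evict 43. Cache (old->new): [98 69 1]
  12. access 1: HIT. Cache (old->new): [98 69 1]
  13. access 43: MISS, evict 98. Cache (old->new): [69 1 43]
  14. access 67: MISS, evict 69. Cache (old->new): [1 43 67]
  15. access 77: MISS, evict 1. Cache (old->new): [43 67 77]
Total: 7 hits, 8 misses, 5 evictions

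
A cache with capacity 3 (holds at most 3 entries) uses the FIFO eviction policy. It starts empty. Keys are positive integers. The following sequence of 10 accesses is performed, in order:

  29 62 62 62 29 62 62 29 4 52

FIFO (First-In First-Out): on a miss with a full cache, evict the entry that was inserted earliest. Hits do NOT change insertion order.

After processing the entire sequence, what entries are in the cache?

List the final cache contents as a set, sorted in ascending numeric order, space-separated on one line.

FIFO simulation (capacity=3):
  1. access 29: MISS. Cache (old->new): [29]
  2. access 62: MISS. Cache (old->new): [29 62]
  3. access 62: HIT. Cache (old->new): [29 62]
  4. access 62: HIT. Cache (old->new): [29 62]
  5. access 29: HIT. Cache (old->new): [29 62]
  6. access 62: HIT. Cache (old->new): [29 62]
  7. access 62: HIT. Cache (old->new): [29 62]
  8. access 29: HIT. Cache (old->new): [29 62]
  9. access 4: MISS. Cache (old->new): [29 62 4]
  10. access 52: MISS, evict 29. Cache (old->new): [62 4 52]
Total: 6 hits, 4 misses, 1 evictions

Answer: 4 52 62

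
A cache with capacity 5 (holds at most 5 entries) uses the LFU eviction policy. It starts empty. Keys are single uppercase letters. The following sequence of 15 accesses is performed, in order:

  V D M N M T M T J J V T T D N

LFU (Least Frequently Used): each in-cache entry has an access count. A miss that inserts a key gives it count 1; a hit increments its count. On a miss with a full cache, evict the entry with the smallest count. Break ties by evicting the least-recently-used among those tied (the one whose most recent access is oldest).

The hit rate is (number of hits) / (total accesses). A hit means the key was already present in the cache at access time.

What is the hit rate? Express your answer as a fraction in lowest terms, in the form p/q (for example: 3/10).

Answer: 2/5

Derivation:
LFU simulation (capacity=5):
  1. access V: MISS. Cache: [V(c=1)]
  2. access D: MISS. Cache: [V(c=1) D(c=1)]
  3. access M: MISS. Cache: [V(c=1) D(c=1) M(c=1)]
  4. access N: MISS. Cache: [V(c=1) D(c=1) M(c=1) N(c=1)]
  5. access M: HIT, count now 2. Cache: [V(c=1) D(c=1) N(c=1) M(c=2)]
  6. access T: MISS. Cache: [V(c=1) D(c=1) N(c=1) T(c=1) M(c=2)]
  7. access M: HIT, count now 3. Cache: [V(c=1) D(c=1) N(c=1) T(c=1) M(c=3)]
  8. access T: HIT, count now 2. Cache: [V(c=1) D(c=1) N(c=1) T(c=2) M(c=3)]
  9. access J: MISS, evict V(c=1). Cache: [D(c=1) N(c=1) J(c=1) T(c=2) M(c=3)]
  10. access J: HIT, count now 2. Cache: [D(c=1) N(c=1) T(c=2) J(c=2) M(c=3)]
  11. access V: MISS, evict D(c=1). Cache: [N(c=1) V(c=1) T(c=2) J(c=2) M(c=3)]
  12. access T: HIT, count now 3. Cache: [N(c=1) V(c=1) J(c=2) M(c=3) T(c=3)]
  13. access T: HIT, count now 4. Cache: [N(c=1) V(c=1) J(c=2) M(c=3) T(c=4)]
  14. access D: MISS, evict N(c=1). Cache: [V(c=1) D(c=1) J(c=2) M(c=3) T(c=4)]
  15. access N: MISS, evict V(c=1). Cache: [D(c=1) N(c=1) J(c=2) M(c=3) T(c=4)]
Total: 6 hits, 9 misses, 4 evictions

Hit rate = 6/15 = 2/5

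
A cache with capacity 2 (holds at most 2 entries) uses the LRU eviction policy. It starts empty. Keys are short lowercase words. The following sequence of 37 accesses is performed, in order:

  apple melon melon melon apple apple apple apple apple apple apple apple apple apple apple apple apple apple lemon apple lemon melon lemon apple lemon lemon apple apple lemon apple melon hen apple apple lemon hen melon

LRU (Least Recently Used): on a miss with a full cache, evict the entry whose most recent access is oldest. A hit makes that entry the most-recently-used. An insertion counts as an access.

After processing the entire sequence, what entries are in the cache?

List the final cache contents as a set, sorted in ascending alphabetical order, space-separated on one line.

Answer: hen melon

Derivation:
LRU simulation (capacity=2):
  1. access apple: MISS. Cache (LRU->MRU): [apple]
  2. access melon: MISS. Cache (LRU->MRU): [apple melon]
  3. access melon: HIT. Cache (LRU->MRU): [apple melon]
  4. access melon: HIT. Cache (LRU->MRU): [apple melon]
  5. access apple: HIT. Cache (LRU->MRU): [melon apple]
  6. access apple: HIT. Cache (LRU->MRU): [melon apple]
  7. access apple: HIT. Cache (LRU->MRU): [melon apple]
  8. access apple: HIT. Cache (LRU->MRU): [melon apple]
  9. access apple: HIT. Cache (LRU->MRU): [melon apple]
  10. access apple: HIT. Cache (LRU->MRU): [melon apple]
  11. access apple: HIT. Cache (LRU->MRU): [melon apple]
  12. access apple: HIT. Cache (LRU->MRU): [melon apple]
  13. access apple: HIT. Cache (LRU->MRU): [melon apple]
  14. access apple: HIT. Cache (LRU->MRU): [melon apple]
  15. access apple: HIT. Cache (LRU->MRU): [melon apple]
  16. access apple: HIT. Cache (LRU->MRU): [melon apple]
  17. access apple: HIT. Cache (LRU->MRU): [melon apple]
  18. access apple: HIT. Cache (LRU->MRU): [melon apple]
  19. access lemon: MISS, evict melon. Cache (LRU->MRU): [apple lemon]
  20. access apple: HIT. Cache (LRU->MRU): [lemon apple]
  21. access lemon: HIT. Cache (LRU->MRU): [apple lemon]
  22. access melon: MISS, evict apple. Cache (LRU->MRU): [lemon melon]
  23. access lemon: HIT. Cache (LRU->MRU): [melon lemon]
  24. access apple: MISS, evict melon. Cache (LRU->MRU): [lemon apple]
  25. access lemon: HIT. Cache (LRU->MRU): [apple lemon]
  26. access lemon: HIT. Cache (LRU->MRU): [apple lemon]
  27. access apple: HIT. Cache (LRU->MRU): [lemon apple]
  28. access apple: HIT. Cache (LRU->MRU): [lemon apple]
  29. access lemon: HIT. Cache (LRU->MRU): [apple lemon]
  30. access apple: HIT. Cache (LRU->MRU): [lemon apple]
  31. access melon: MISS, evict lemon. Cache (LRU->MRU): [apple melon]
  32. access hen: MISS, evict apple. Cache (LRU->MRU): [melon hen]
  33. access apple: MISS, evict melon. Cache (LRU->MRU): [hen apple]
  34. access apple: HIT. Cache (LRU->MRU): [hen apple]
  35. access lemon: MISS, evict hen. Cache (LRU->MRU): [apple lemon]
  36. access hen: MISS, evict apple. Cache (LRU->MRU): [lemon hen]
  37. access melon: MISS, evict lemon. Cache (LRU->MRU): [hen melon]
Total: 26 hits, 11 misses, 9 evictions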